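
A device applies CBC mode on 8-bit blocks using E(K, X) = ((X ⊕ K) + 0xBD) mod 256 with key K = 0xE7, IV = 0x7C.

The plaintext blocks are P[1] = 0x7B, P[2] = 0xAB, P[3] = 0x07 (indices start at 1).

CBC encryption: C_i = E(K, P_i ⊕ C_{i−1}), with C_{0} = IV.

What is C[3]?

C[3] = 0x2B

C[1]: P[1] ⊕ 0x7C = 0x07; E(K, 0x07) = 0x9D.
C[2]: P[2] ⊕ 0x9D = 0x36; E(K, 0x36) = 0x8E.
C[3]: P[3] ⊕ 0x8E = 0x89; E(K, 0x89) = 0x2B.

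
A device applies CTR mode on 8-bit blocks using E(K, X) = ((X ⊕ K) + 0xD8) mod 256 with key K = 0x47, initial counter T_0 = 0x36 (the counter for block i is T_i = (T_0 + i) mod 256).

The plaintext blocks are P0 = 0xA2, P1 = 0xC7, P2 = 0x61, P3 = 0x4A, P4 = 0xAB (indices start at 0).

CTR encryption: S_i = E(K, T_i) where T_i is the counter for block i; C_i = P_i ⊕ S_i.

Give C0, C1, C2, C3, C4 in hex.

C0 = 0xEB, C1 = 0x8F, C2 = 0x36, C3 = 0x1C, C4 = 0xFE

C0: T = 0x36, S = E(K, T) = 0x49; 0xA2 ⊕ 0x49 = 0xEB.
C1: T = 0x37, S = E(K, T) = 0x48; 0xC7 ⊕ 0x48 = 0x8F.
C2: T = 0x38, S = E(K, T) = 0x57; 0x61 ⊕ 0x57 = 0x36.
C3: T = 0x39, S = E(K, T) = 0x56; 0x4A ⊕ 0x56 = 0x1C.
C4: T = 0x3A, S = E(K, T) = 0x55; 0xAB ⊕ 0x55 = 0xFE.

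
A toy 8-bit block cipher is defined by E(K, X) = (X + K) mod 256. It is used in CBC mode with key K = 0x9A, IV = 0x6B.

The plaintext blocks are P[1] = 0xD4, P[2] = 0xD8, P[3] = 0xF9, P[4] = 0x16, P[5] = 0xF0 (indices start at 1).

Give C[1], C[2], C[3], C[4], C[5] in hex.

CBC encryption: C_i = E(K, P_i ⊕ C_{i−1}), with C_{0} = IV.
C[1]: P[1] ⊕ 0x6B = 0xBF; E(K, 0xBF) = 0x59.
C[2]: P[2] ⊕ 0x59 = 0x81; E(K, 0x81) = 0x1B.
C[3]: P[3] ⊕ 0x1B = 0xE2; E(K, 0xE2) = 0x7C.
C[4]: P[4] ⊕ 0x7C = 0x6A; E(K, 0x6A) = 0x04.
C[5]: P[5] ⊕ 0x04 = 0xF4; E(K, 0xF4) = 0x8E.

C[1] = 0x59, C[2] = 0x1B, C[3] = 0x7C, C[4] = 0x04, C[5] = 0x8E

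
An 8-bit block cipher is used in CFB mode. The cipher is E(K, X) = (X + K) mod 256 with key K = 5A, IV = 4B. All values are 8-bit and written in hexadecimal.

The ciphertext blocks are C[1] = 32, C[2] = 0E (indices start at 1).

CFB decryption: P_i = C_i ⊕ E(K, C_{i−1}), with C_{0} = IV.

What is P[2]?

P[2] = 82

P[2]: E(K, 32) = 8C; 0E ⊕ 8C = 82.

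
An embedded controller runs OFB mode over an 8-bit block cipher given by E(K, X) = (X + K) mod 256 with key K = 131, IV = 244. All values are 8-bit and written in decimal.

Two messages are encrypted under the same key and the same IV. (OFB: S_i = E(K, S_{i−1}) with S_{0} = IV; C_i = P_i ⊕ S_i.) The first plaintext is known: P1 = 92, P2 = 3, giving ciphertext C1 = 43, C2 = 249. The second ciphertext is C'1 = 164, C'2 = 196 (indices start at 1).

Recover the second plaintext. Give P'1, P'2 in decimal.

In OFB with a reused IV, both messages share the same keystream S_i, so C_i ⊕ C'_i = P_i ⊕ P'_i and thus P'_i = P_i ⊕ C_i ⊕ C'_i.
P'1: 92 ⊕ 43 ⊕ 164 = 211.
P'2: 3 ⊕ 249 ⊕ 196 = 62.

P'1 = 211, P'2 = 62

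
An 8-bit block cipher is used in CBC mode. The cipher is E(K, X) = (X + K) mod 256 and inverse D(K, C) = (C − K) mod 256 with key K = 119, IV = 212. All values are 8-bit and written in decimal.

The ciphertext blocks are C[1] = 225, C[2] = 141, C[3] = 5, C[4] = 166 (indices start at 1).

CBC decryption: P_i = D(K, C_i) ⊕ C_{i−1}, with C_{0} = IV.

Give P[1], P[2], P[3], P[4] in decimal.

P[1]: D(K, 225) = 106; 106 ⊕ 212 = 190.
P[2]: D(K, 141) = 22; 22 ⊕ 225 = 247.
P[3]: D(K, 5) = 142; 142 ⊕ 141 = 3.
P[4]: D(K, 166) = 47; 47 ⊕ 5 = 42.

P[1] = 190, P[2] = 247, P[3] = 3, P[4] = 42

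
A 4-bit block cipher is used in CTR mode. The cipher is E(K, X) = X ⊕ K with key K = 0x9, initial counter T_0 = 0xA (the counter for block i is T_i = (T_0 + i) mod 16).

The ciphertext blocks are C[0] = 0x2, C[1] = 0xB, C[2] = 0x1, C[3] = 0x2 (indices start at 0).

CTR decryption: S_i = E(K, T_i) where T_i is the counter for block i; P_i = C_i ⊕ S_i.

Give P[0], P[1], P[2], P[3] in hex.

P[0] = 0x1, P[1] = 0x9, P[2] = 0x4, P[3] = 0x6

P[0]: T = 0xA, S = E(K, T) = 0x3; 0x2 ⊕ 0x3 = 0x1.
P[1]: T = 0xB, S = E(K, T) = 0x2; 0xB ⊕ 0x2 = 0x9.
P[2]: T = 0xC, S = E(K, T) = 0x5; 0x1 ⊕ 0x5 = 0x4.
P[3]: T = 0xD, S = E(K, T) = 0x4; 0x2 ⊕ 0x4 = 0x6.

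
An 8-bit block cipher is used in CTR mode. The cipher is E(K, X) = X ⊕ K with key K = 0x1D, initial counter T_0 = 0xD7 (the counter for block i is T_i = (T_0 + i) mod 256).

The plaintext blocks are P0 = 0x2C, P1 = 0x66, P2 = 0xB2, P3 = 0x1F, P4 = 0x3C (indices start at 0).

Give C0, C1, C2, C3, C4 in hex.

C0 = 0xE6, C1 = 0xA3, C2 = 0x76, C3 = 0xD8, C4 = 0xFA

CTR encryption: S_i = E(K, T_i) where T_i is the counter for block i; C_i = P_i ⊕ S_i.
C0: T = 0xD7, S = E(K, T) = 0xCA; 0x2C ⊕ 0xCA = 0xE6.
C1: T = 0xD8, S = E(K, T) = 0xC5; 0x66 ⊕ 0xC5 = 0xA3.
C2: T = 0xD9, S = E(K, T) = 0xC4; 0xB2 ⊕ 0xC4 = 0x76.
C3: T = 0xDA, S = E(K, T) = 0xC7; 0x1F ⊕ 0xC7 = 0xD8.
C4: T = 0xDB, S = E(K, T) = 0xC6; 0x3C ⊕ 0xC6 = 0xFA.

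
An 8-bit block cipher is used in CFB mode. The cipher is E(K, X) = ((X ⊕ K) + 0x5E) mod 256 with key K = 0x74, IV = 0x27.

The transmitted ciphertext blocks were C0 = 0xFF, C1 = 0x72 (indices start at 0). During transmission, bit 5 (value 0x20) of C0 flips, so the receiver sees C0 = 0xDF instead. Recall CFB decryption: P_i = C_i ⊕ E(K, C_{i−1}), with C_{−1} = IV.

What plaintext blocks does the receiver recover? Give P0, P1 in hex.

Only C0 changed, to 0xDF. In CFB, a change in C_i flips the same bit in P_i and garbles P_{i+1}. Decrypting the received ciphertext:
P0: E(K, 0x27) = 0xB1; 0xDF ⊕ 0xB1 = 0x6E.
P1: E(K, 0xDF) = 0x09; 0x72 ⊕ 0x09 = 0x7B.
Blocks that differ from the original plaintext: P0, P1.

P0 = 0x6E, P1 = 0x7B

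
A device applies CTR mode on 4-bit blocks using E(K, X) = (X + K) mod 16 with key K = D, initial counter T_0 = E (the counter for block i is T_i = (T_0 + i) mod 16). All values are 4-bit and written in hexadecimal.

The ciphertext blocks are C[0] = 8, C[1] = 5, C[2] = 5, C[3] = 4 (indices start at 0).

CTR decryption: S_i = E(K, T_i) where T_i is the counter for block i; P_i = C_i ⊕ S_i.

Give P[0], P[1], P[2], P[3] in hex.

P[0] = 3, P[1] = 9, P[2] = 8, P[3] = A

P[0]: T = E, S = E(K, T) = B; 8 ⊕ B = 3.
P[1]: T = F, S = E(K, T) = C; 5 ⊕ C = 9.
P[2]: T = 0, S = E(K, T) = D; 5 ⊕ D = 8.
P[3]: T = 1, S = E(K, T) = E; 4 ⊕ E = A.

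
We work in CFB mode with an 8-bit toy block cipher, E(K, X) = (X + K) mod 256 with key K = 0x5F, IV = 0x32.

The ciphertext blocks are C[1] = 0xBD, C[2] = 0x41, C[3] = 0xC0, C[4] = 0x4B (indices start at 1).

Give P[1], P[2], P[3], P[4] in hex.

CFB decryption: P_i = C_i ⊕ E(K, C_{i−1}), with C_{0} = IV.
P[1]: E(K, 0x32) = 0x91; 0xBD ⊕ 0x91 = 0x2C.
P[2]: E(K, 0xBD) = 0x1C; 0x41 ⊕ 0x1C = 0x5D.
P[3]: E(K, 0x41) = 0xA0; 0xC0 ⊕ 0xA0 = 0x60.
P[4]: E(K, 0xC0) = 0x1F; 0x4B ⊕ 0x1F = 0x54.

P[1] = 0x2C, P[2] = 0x5D, P[3] = 0x60, P[4] = 0x54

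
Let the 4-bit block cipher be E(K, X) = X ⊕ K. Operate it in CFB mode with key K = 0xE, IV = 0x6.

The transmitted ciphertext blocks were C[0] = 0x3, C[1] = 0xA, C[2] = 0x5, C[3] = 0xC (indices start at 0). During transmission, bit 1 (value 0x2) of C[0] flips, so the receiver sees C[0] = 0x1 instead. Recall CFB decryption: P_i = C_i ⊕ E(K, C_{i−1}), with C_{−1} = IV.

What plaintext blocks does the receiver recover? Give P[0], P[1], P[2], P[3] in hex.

P[0] = 0x9, P[1] = 0x5, P[2] = 0x1, P[3] = 0x7

Only C[0] changed, to 0x1. In CFB, a change in C_i flips the same bit in P_i and garbles P_{i+1}. Decrypting the received ciphertext:
P[0]: E(K, 0x6) = 0x8; 0x1 ⊕ 0x8 = 0x9.
P[1]: E(K, 0x1) = 0xF; 0xA ⊕ 0xF = 0x5.
P[2]: E(K, 0xA) = 0x4; 0x5 ⊕ 0x4 = 0x1.
P[3]: E(K, 0x5) = 0xB; 0xC ⊕ 0xB = 0x7.
Blocks that differ from the original plaintext: P[0], P[1].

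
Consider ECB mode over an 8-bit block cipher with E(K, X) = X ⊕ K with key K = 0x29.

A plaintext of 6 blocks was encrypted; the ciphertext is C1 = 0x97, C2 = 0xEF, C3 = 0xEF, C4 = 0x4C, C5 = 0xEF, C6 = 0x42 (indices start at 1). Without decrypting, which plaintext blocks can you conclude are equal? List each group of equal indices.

P2 = P3 = P5

ECB encrypts each block independently with the same key, so equal ciphertext blocks imply equal plaintext blocks.
C2 = C3 = C5 = 0xEF, so P2 = P3 = P5.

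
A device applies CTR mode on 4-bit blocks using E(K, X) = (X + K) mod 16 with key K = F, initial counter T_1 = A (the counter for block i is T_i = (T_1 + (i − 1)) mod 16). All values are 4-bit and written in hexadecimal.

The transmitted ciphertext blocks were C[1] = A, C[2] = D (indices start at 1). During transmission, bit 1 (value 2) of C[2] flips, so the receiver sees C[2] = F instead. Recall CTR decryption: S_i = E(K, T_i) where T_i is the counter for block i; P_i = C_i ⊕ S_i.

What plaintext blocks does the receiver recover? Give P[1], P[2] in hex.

Only C[2] changed, to F. In CTR, a change in C_i flips the same bit in P_i only; the keystream is unaffected. Decrypting the received ciphertext:
P[1]: T = A, S = E(K, T) = 9; A ⊕ 9 = 3.
P[2]: T = B, S = E(K, T) = A; F ⊕ A = 5.
Blocks that differ from the original plaintext: P[2].

P[1] = 3, P[2] = 5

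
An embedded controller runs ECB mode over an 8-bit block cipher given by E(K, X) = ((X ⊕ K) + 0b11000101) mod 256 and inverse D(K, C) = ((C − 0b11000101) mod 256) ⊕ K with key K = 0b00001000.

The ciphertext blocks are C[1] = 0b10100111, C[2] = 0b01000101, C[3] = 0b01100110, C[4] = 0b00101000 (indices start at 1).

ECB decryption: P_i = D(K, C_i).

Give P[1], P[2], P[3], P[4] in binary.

P[1] = 0b11101010, P[2] = 0b10001000, P[3] = 0b10101001, P[4] = 0b01101011

P[1]: D(K, 0b10100111) = 0b11101010.
P[2]: D(K, 0b01000101) = 0b10001000.
P[3]: D(K, 0b01100110) = 0b10101001.
P[4]: D(K, 0b00101000) = 0b01101011.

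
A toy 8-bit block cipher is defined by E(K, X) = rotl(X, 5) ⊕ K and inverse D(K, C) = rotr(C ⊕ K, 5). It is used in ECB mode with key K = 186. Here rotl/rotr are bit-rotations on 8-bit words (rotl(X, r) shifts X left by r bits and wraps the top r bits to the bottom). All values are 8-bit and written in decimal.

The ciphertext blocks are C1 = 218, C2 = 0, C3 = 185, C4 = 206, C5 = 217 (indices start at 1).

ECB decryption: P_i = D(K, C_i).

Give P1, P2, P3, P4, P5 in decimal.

P1 = 3, P2 = 213, P3 = 24, P4 = 163, P5 = 27

P1: D(K, 218) = 3.
P2: D(K, 0) = 213.
P3: D(K, 185) = 24.
P4: D(K, 206) = 163.
P5: D(K, 217) = 27.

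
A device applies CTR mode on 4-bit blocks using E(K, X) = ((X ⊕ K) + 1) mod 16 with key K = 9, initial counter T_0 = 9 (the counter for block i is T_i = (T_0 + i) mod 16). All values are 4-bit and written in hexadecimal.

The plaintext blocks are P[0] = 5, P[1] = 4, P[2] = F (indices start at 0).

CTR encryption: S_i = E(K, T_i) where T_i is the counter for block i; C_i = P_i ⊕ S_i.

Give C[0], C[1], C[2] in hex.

C[0]: T = 9, S = E(K, T) = 1; 5 ⊕ 1 = 4.
C[1]: T = A, S = E(K, T) = 4; 4 ⊕ 4 = 0.
C[2]: T = B, S = E(K, T) = 3; F ⊕ 3 = C.

C[0] = 4, C[1] = 0, C[2] = C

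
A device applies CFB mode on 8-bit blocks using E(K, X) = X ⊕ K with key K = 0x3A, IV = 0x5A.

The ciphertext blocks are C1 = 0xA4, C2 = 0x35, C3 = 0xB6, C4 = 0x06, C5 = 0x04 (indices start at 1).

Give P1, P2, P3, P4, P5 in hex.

CFB decryption: P_i = C_i ⊕ E(K, C_{i−1}), with C_{0} = IV.
P1: E(K, 0x5A) = 0x60; 0xA4 ⊕ 0x60 = 0xC4.
P2: E(K, 0xA4) = 0x9E; 0x35 ⊕ 0x9E = 0xAB.
P3: E(K, 0x35) = 0x0F; 0xB6 ⊕ 0x0F = 0xB9.
P4: E(K, 0xB6) = 0x8C; 0x06 ⊕ 0x8C = 0x8A.
P5: E(K, 0x06) = 0x3C; 0x04 ⊕ 0x3C = 0x38.

P1 = 0xC4, P2 = 0xAB, P3 = 0xB9, P4 = 0x8A, P5 = 0x38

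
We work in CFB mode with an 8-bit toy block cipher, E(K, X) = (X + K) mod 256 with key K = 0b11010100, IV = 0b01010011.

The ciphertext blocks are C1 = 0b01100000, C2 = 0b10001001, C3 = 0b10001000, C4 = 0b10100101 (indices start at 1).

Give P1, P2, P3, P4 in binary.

P1 = 0b01000111, P2 = 0b10111101, P3 = 0b11010101, P4 = 0b11111001

CFB decryption: P_i = C_i ⊕ E(K, C_{i−1}), with C_{0} = IV.
P1: E(K, 0b01010011) = 0b00100111; 0b01100000 ⊕ 0b00100111 = 0b01000111.
P2: E(K, 0b01100000) = 0b00110100; 0b10001001 ⊕ 0b00110100 = 0b10111101.
P3: E(K, 0b10001001) = 0b01011101; 0b10001000 ⊕ 0b01011101 = 0b11010101.
P4: E(K, 0b10001000) = 0b01011100; 0b10100101 ⊕ 0b01011100 = 0b11111001.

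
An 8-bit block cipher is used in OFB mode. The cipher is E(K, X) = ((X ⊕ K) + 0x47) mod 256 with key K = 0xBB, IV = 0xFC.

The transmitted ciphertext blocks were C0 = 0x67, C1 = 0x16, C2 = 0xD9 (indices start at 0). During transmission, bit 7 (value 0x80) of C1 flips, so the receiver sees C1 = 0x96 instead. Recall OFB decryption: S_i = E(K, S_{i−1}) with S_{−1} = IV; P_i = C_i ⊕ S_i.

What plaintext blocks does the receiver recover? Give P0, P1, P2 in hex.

P0 = 0xE9, P1 = 0xEA, P2 = 0xD7

Only C1 changed, to 0x96. In OFB, a change in C_i flips the same bit in P_i only; the keystream is unaffected. Decrypting the received ciphertext:
P0: S = E(K, 0xFC) = 0x8E; 0x67 ⊕ 0x8E = 0xE9.
P1: S = E(K, 0x8E) = 0x7C; 0x96 ⊕ 0x7C = 0xEA.
P2: S = E(K, 0x7C) = 0x0E; 0xD9 ⊕ 0x0E = 0xD7.
Blocks that differ from the original plaintext: P1.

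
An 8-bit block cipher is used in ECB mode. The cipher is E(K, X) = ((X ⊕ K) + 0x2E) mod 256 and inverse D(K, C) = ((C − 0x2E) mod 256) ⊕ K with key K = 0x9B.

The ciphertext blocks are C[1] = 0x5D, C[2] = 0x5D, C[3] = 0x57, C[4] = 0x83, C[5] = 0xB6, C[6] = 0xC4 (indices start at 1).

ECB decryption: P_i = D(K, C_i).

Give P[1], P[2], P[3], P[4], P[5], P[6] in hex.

P[1]: D(K, 0x5D) = 0xB4.
P[2]: D(K, 0x5D) = 0xB4.
P[3]: D(K, 0x57) = 0xB2.
P[4]: D(K, 0x83) = 0xCE.
P[5]: D(K, 0xB6) = 0x13.
P[6]: D(K, 0xC4) = 0x0D.

P[1] = 0xB4, P[2] = 0xB4, P[3] = 0xB2, P[4] = 0xCE, P[5] = 0x13, P[6] = 0x0D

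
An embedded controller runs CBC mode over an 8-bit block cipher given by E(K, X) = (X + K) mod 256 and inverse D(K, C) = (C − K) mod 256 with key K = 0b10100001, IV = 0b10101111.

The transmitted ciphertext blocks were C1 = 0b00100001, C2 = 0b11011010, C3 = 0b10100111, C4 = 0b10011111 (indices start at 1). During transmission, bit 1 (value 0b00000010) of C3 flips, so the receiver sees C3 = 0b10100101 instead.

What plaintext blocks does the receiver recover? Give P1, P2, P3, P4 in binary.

CBC decryption: P_i = D(K, C_i) ⊕ C_{i−1}, with C_{0} = IV.
Only C3 changed, to 0b10100101. In CBC, a change in C_i garbles P_i and flips the same bit in P_{i+1}. Decrypting the received ciphertext:
P1: D(K, 0b00100001) = 0b10000000; 0b10000000 ⊕ 0b10101111 = 0b00101111.
P2: D(K, 0b11011010) = 0b00111001; 0b00111001 ⊕ 0b00100001 = 0b00011000.
P3: D(K, 0b10100101) = 0b00000100; 0b00000100 ⊕ 0b11011010 = 0b11011110.
P4: D(K, 0b10011111) = 0b11111110; 0b11111110 ⊕ 0b10100101 = 0b01011011.
Blocks that differ from the original plaintext: P3, P4.

P1 = 0b00101111, P2 = 0b00011000, P3 = 0b11011110, P4 = 0b01011011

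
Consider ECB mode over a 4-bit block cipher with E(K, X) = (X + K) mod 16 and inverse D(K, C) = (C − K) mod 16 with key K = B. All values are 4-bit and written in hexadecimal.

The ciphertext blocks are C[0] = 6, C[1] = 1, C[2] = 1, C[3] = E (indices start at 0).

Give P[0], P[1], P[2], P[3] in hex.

ECB decryption: P_i = D(K, C_i).
P[0]: D(K, 6) = B.
P[1]: D(K, 1) = 6.
P[2]: D(K, 1) = 6.
P[3]: D(K, E) = 3.

P[0] = B, P[1] = 6, P[2] = 6, P[3] = 3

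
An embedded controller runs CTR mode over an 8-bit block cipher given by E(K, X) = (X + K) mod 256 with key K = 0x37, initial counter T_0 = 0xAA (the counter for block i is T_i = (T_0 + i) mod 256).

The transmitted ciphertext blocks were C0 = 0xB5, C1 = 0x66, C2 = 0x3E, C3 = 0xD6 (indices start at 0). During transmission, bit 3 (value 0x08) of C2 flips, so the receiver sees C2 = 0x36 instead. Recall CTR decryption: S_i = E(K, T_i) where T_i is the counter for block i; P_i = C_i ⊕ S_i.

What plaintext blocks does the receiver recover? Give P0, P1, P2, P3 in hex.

P0 = 0x54, P1 = 0x84, P2 = 0xD5, P3 = 0x32

Only C2 changed, to 0x36. In CTR, a change in C_i flips the same bit in P_i only; the keystream is unaffected. Decrypting the received ciphertext:
P0: T = 0xAA, S = E(K, T) = 0xE1; 0xB5 ⊕ 0xE1 = 0x54.
P1: T = 0xAB, S = E(K, T) = 0xE2; 0x66 ⊕ 0xE2 = 0x84.
P2: T = 0xAC, S = E(K, T) = 0xE3; 0x36 ⊕ 0xE3 = 0xD5.
P3: T = 0xAD, S = E(K, T) = 0xE4; 0xD6 ⊕ 0xE4 = 0x32.
Blocks that differ from the original plaintext: P2.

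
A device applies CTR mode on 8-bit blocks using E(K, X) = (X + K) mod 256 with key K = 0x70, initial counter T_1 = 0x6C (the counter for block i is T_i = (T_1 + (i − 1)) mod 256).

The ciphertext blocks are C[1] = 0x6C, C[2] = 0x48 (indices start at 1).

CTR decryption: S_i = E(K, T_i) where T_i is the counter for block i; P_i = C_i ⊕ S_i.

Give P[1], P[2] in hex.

P[1] = 0xB0, P[2] = 0x95

P[1]: T = 0x6C, S = E(K, T) = 0xDC; 0x6C ⊕ 0xDC = 0xB0.
P[2]: T = 0x6D, S = E(K, T) = 0xDD; 0x48 ⊕ 0xDD = 0x95.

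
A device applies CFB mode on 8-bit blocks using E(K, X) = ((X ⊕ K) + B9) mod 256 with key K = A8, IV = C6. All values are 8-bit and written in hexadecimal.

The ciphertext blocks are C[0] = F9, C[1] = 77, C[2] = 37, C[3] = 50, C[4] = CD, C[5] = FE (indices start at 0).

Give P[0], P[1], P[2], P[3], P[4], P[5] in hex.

CFB decryption: P_i = C_i ⊕ E(K, C_{i−1}), with C_{−1} = IV.
P[0]: E(K, C6) = 27; F9 ⊕ 27 = DE.
P[1]: E(K, F9) = 0A; 77 ⊕ 0A = 7D.
P[2]: E(K, 77) = 98; 37 ⊕ 98 = AF.
P[3]: E(K, 37) = 58; 50 ⊕ 58 = 08.
P[4]: E(K, 50) = B1; CD ⊕ B1 = 7C.
P[5]: E(K, CD) = 1E; FE ⊕ 1E = E0.

P[0] = DE, P[1] = 7D, P[2] = AF, P[3] = 08, P[4] = 7C, P[5] = E0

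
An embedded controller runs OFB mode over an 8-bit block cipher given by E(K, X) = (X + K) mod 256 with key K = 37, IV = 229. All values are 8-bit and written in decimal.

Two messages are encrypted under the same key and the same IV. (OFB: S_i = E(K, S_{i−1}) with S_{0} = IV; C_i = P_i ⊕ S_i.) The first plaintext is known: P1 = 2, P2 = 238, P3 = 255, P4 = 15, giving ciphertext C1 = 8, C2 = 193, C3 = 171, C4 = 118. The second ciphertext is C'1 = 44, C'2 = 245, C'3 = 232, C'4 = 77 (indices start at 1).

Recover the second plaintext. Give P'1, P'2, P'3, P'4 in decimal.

In OFB with a reused IV, both messages share the same keystream S_i, so C_i ⊕ C'_i = P_i ⊕ P'_i and thus P'_i = P_i ⊕ C_i ⊕ C'_i.
P'1: 2 ⊕ 8 ⊕ 44 = 38.
P'2: 238 ⊕ 193 ⊕ 245 = 218.
P'3: 255 ⊕ 171 ⊕ 232 = 188.
P'4: 15 ⊕ 118 ⊕ 77 = 52.

P'1 = 38, P'2 = 218, P'3 = 188, P'4 = 52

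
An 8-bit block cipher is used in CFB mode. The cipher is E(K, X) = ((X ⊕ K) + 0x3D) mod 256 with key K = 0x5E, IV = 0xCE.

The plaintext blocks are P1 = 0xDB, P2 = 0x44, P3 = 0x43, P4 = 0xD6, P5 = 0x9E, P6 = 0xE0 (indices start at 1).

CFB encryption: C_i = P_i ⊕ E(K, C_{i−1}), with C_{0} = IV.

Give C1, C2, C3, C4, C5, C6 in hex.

C1 = 0x16, C2 = 0xC1, C3 = 0x9F, C4 = 0x28, C5 = 0x2D, C6 = 0x50

C1: E(K, 0xCE) = 0xCD; 0xDB ⊕ 0xCD = 0x16.
C2: E(K, 0x16) = 0x85; 0x44 ⊕ 0x85 = 0xC1.
C3: E(K, 0xC1) = 0xDC; 0x43 ⊕ 0xDC = 0x9F.
C4: E(K, 0x9F) = 0xFE; 0xD6 ⊕ 0xFE = 0x28.
C5: E(K, 0x28) = 0xB3; 0x9E ⊕ 0xB3 = 0x2D.
C6: E(K, 0x2D) = 0xB0; 0xE0 ⊕ 0xB0 = 0x50.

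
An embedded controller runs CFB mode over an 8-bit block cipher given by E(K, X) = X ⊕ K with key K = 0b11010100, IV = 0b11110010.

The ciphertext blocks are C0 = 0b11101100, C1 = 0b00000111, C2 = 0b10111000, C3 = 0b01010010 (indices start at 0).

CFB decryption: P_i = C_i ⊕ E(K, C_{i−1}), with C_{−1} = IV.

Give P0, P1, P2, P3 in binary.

P0 = 0b11001010, P1 = 0b00111111, P2 = 0b01101011, P3 = 0b00111110

P0: E(K, 0b11110010) = 0b00100110; 0b11101100 ⊕ 0b00100110 = 0b11001010.
P1: E(K, 0b11101100) = 0b00111000; 0b00000111 ⊕ 0b00111000 = 0b00111111.
P2: E(K, 0b00000111) = 0b11010011; 0b10111000 ⊕ 0b11010011 = 0b01101011.
P3: E(K, 0b10111000) = 0b01101100; 0b01010010 ⊕ 0b01101100 = 0b00111110.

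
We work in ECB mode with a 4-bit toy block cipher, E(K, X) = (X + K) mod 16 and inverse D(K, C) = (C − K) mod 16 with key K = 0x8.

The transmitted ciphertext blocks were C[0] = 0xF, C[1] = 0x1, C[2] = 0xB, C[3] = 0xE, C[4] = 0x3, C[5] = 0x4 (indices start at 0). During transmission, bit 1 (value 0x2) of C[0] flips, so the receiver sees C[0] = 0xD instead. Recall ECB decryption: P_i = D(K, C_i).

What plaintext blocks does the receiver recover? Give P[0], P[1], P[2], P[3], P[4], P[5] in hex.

P[0] = 0x5, P[1] = 0x9, P[2] = 0x3, P[3] = 0x6, P[4] = 0xB, P[5] = 0xC

Only C[0] changed, to 0xD. In ECB, a change in C_i affects only P_i. Decrypting the received ciphertext:
P[0]: D(K, 0xD) = 0x5.
P[1]: D(K, 0x1) = 0x9.
P[2]: D(K, 0xB) = 0x3.
P[3]: D(K, 0xE) = 0x6.
P[4]: D(K, 0x3) = 0xB.
P[5]: D(K, 0x4) = 0xC.
Blocks that differ from the original plaintext: P[0].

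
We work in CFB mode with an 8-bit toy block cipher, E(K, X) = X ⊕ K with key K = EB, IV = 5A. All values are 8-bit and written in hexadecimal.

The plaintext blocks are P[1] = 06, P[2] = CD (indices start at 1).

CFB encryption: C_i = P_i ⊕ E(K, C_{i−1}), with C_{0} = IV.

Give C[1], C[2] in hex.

C[1]: E(K, 5A) = B1; 06 ⊕ B1 = B7.
C[2]: E(K, B7) = 5C; CD ⊕ 5C = 91.

C[1] = B7, C[2] = 91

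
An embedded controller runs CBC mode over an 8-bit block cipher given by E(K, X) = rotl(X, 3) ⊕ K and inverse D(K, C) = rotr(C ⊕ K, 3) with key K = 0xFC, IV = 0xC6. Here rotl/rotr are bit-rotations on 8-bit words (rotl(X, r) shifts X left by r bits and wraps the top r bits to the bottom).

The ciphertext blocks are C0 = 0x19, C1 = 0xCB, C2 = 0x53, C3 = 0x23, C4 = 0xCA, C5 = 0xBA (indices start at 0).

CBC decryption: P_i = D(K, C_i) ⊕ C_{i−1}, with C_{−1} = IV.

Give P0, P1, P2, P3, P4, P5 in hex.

P0 = 0x7A, P1 = 0xFF, P2 = 0x3E, P3 = 0xA8, P4 = 0xE5, P5 = 0x02

P0: D(K, 0x19) = 0xBC; 0xBC ⊕ 0xC6 = 0x7A.
P1: D(K, 0xCB) = 0xE6; 0xE6 ⊕ 0x19 = 0xFF.
P2: D(K, 0x53) = 0xF5; 0xF5 ⊕ 0xCB = 0x3E.
P3: D(K, 0x23) = 0xFB; 0xFB ⊕ 0x53 = 0xA8.
P4: D(K, 0xCA) = 0xC6; 0xC6 ⊕ 0x23 = 0xE5.
P5: D(K, 0xBA) = 0xC8; 0xC8 ⊕ 0xCA = 0x02.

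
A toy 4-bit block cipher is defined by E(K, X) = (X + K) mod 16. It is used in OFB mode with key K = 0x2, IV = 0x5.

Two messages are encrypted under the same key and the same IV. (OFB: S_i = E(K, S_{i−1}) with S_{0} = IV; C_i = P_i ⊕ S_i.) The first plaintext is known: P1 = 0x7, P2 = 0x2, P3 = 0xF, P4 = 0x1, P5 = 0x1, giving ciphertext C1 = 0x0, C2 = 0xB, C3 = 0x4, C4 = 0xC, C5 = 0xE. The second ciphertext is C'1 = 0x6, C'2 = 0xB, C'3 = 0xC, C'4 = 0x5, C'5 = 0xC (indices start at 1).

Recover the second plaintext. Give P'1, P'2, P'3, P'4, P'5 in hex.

In OFB with a reused IV, both messages share the same keystream S_i, so C_i ⊕ C'_i = P_i ⊕ P'_i and thus P'_i = P_i ⊕ C_i ⊕ C'_i.
P'1: 0x7 ⊕ 0x0 ⊕ 0x6 = 0x1.
P'2: 0x2 ⊕ 0xB ⊕ 0xB = 0x2.
P'3: 0xF ⊕ 0x4 ⊕ 0xC = 0x7.
P'4: 0x1 ⊕ 0xC ⊕ 0x5 = 0x8.
P'5: 0x1 ⊕ 0xE ⊕ 0xC = 0x3.

P'1 = 0x1, P'2 = 0x2, P'3 = 0x7, P'4 = 0x8, P'5 = 0x3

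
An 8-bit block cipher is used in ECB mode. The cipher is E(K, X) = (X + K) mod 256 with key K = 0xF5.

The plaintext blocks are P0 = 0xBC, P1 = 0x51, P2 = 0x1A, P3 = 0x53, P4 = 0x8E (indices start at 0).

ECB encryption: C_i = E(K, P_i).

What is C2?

C2: E(K, 0x1A) = 0x0F.

C2 = 0x0F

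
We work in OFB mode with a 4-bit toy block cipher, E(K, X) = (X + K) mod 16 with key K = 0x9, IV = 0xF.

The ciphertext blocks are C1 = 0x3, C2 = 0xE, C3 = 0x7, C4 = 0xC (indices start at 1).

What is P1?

OFB decryption: S_i = E(K, S_{i−1}) with S_{0} = IV; P_i = C_i ⊕ S_i.
P1: S = E(K, 0xF) = 0x8; 0x3 ⊕ 0x8 = 0xB.

P1 = 0xB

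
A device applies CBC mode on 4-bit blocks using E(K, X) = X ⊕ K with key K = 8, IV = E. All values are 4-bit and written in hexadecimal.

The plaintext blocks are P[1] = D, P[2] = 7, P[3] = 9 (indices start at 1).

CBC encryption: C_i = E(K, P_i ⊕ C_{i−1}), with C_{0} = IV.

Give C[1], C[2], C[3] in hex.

C[1]: P[1] ⊕ E = 3; E(K, 3) = B.
C[2]: P[2] ⊕ B = C; E(K, C) = 4.
C[3]: P[3] ⊕ 4 = D; E(K, D) = 5.

C[1] = B, C[2] = 4, C[3] = 5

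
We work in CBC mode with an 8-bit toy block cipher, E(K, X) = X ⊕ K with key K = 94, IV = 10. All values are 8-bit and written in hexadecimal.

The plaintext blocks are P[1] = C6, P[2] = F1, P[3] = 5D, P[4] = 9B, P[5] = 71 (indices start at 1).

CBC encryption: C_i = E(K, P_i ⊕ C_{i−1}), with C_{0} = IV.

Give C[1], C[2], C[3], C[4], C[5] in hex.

C[1]: P[1] ⊕ 10 = D6; E(K, D6) = 42.
C[2]: P[2] ⊕ 42 = B3; E(K, B3) = 27.
C[3]: P[3] ⊕ 27 = 7A; E(K, 7A) = EE.
C[4]: P[4] ⊕ EE = 75; E(K, 75) = E1.
C[5]: P[5] ⊕ E1 = 90; E(K, 90) = 04.

C[1] = 42, C[2] = 27, C[3] = EE, C[4] = E1, C[5] = 04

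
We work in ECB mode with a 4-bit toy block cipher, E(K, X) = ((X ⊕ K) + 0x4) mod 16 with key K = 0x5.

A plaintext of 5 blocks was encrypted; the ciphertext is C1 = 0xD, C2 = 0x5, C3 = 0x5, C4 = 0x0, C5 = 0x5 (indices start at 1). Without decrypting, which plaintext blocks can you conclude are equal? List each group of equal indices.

P2 = P3 = P5

ECB encrypts each block independently with the same key, so equal ciphertext blocks imply equal plaintext blocks.
C2 = C3 = C5 = 0x5, so P2 = P3 = P5.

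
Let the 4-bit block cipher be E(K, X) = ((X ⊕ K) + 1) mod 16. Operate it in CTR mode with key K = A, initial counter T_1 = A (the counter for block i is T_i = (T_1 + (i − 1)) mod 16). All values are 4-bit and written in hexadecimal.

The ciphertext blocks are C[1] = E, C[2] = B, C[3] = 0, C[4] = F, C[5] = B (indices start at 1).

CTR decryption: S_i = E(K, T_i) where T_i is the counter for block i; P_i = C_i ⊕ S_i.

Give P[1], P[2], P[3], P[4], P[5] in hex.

P[1] = F, P[2] = 9, P[3] = 7, P[4] = 7, P[5] = E

P[1]: T = A, S = E(K, T) = 1; E ⊕ 1 = F.
P[2]: T = B, S = E(K, T) = 2; B ⊕ 2 = 9.
P[3]: T = C, S = E(K, T) = 7; 0 ⊕ 7 = 7.
P[4]: T = D, S = E(K, T) = 8; F ⊕ 8 = 7.
P[5]: T = E, S = E(K, T) = 5; B ⊕ 5 = E.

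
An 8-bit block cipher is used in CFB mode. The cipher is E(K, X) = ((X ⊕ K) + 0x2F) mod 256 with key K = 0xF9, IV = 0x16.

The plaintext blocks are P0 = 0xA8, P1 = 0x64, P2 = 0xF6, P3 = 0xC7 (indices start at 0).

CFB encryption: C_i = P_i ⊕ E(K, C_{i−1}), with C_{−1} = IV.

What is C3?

C3 = 0x8B

C0: E(K, 0x16) = 0x1E; 0xA8 ⊕ 0x1E = 0xB6.
C1: E(K, 0xB6) = 0x7E; 0x64 ⊕ 0x7E = 0x1A.
C2: E(K, 0x1A) = 0x12; 0xF6 ⊕ 0x12 = 0xE4.
C3: E(K, 0xE4) = 0x4C; 0xC7 ⊕ 0x4C = 0x8B.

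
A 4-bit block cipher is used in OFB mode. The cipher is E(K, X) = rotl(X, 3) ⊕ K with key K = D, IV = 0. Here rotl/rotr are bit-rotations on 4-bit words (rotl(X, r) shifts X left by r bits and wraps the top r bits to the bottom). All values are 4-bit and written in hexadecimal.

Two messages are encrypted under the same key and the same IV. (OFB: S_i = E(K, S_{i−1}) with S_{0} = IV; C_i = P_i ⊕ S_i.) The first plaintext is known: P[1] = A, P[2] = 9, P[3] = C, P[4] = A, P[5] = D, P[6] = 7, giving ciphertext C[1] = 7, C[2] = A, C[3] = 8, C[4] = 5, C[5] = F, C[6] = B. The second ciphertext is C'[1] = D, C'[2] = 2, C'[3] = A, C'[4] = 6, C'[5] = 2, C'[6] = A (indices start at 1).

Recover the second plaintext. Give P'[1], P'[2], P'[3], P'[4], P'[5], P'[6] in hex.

P'[1] = 0, P'[2] = 1, P'[3] = E, P'[4] = 9, P'[5] = 0, P'[6] = 6

In OFB with a reused IV, both messages share the same keystream S_i, so C_i ⊕ C'_i = P_i ⊕ P'_i and thus P'_i = P_i ⊕ C_i ⊕ C'_i.
P'[1]: A ⊕ 7 ⊕ D = 0.
P'[2]: 9 ⊕ A ⊕ 2 = 1.
P'[3]: C ⊕ 8 ⊕ A = E.
P'[4]: A ⊕ 5 ⊕ 6 = 9.
P'[5]: D ⊕ F ⊕ 2 = 0.
P'[6]: 7 ⊕ B ⊕ A = 6.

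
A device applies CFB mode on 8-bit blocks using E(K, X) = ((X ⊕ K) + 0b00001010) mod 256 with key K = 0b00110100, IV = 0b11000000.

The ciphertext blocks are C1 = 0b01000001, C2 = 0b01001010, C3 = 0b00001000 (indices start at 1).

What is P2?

P2 = 0b00110101

CFB decryption: P_i = C_i ⊕ E(K, C_{i−1}), with C_{0} = IV.
P2: E(K, 0b01000001) = 0b01111111; 0b01001010 ⊕ 0b01111111 = 0b00110101.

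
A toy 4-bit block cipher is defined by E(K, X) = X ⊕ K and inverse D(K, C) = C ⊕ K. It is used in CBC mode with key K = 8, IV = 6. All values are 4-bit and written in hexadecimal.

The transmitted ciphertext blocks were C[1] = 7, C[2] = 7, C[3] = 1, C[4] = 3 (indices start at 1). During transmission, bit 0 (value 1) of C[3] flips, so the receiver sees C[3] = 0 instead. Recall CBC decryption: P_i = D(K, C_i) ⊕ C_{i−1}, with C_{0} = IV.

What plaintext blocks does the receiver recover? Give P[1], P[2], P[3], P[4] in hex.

P[1] = 9, P[2] = 8, P[3] = F, P[4] = B

Only C[3] changed, to 0. In CBC, a change in C_i garbles P_i and flips the same bit in P_{i+1}. Decrypting the received ciphertext:
P[1]: D(K, 7) = F; F ⊕ 6 = 9.
P[2]: D(K, 7) = F; F ⊕ 7 = 8.
P[3]: D(K, 0) = 8; 8 ⊕ 7 = F.
P[4]: D(K, 3) = B; B ⊕ 0 = B.
Blocks that differ from the original plaintext: P[3], P[4].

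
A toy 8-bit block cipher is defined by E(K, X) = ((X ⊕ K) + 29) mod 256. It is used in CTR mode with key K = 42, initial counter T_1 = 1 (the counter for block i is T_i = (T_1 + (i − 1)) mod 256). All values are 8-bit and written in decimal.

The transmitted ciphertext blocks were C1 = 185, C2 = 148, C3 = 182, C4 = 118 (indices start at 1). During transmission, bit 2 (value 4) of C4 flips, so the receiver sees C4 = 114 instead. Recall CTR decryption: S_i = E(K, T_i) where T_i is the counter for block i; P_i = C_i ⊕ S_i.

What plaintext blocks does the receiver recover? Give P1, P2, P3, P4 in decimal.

Only C4 changed, to 114. In CTR, a change in C_i flips the same bit in P_i only; the keystream is unaffected. Decrypting the received ciphertext:
P1: T = 1, S = E(K, T) = 72; 185 ⊕ 72 = 241.
P2: T = 2, S = E(K, T) = 69; 148 ⊕ 69 = 209.
P3: T = 3, S = E(K, T) = 70; 182 ⊕ 70 = 240.
P4: T = 4, S = E(K, T) = 75; 114 ⊕ 75 = 57.
Blocks that differ from the original plaintext: P4.

P1 = 241, P2 = 209, P3 = 240, P4 = 57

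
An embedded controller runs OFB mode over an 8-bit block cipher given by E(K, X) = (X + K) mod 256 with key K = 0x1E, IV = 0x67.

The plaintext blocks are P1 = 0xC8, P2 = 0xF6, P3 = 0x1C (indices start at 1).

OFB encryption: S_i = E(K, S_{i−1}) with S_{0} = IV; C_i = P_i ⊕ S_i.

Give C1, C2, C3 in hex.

C1 = 0x4D, C2 = 0x55, C3 = 0xDD

C1: S = E(K, 0x67) = 0x85; 0xC8 ⊕ 0x85 = 0x4D.
C2: S = E(K, 0x85) = 0xA3; 0xF6 ⊕ 0xA3 = 0x55.
C3: S = E(K, 0xA3) = 0xC1; 0x1C ⊕ 0xC1 = 0xDD.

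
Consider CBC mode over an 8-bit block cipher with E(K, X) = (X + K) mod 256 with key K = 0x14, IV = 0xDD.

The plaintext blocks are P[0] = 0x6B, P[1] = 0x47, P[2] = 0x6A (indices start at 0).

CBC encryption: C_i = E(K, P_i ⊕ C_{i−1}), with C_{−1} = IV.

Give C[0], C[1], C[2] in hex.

C[0]: P[0] ⊕ 0xDD = 0xB6; E(K, 0xB6) = 0xCA.
C[1]: P[1] ⊕ 0xCA = 0x8D; E(K, 0x8D) = 0xA1.
C[2]: P[2] ⊕ 0xA1 = 0xCB; E(K, 0xCB) = 0xDF.

C[0] = 0xCA, C[1] = 0xA1, C[2] = 0xDF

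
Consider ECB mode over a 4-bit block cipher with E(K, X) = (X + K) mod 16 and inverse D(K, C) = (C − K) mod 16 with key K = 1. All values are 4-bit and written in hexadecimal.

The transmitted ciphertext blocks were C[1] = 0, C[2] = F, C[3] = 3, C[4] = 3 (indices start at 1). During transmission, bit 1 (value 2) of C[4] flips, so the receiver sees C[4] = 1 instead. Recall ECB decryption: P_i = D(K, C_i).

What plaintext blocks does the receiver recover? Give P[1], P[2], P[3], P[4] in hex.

P[1] = F, P[2] = E, P[3] = 2, P[4] = 0

Only C[4] changed, to 1. In ECB, a change in C_i affects only P_i. Decrypting the received ciphertext:
P[1]: D(K, 0) = F.
P[2]: D(K, F) = E.
P[3]: D(K, 3) = 2.
P[4]: D(K, 1) = 0.
Blocks that differ from the original plaintext: P[4].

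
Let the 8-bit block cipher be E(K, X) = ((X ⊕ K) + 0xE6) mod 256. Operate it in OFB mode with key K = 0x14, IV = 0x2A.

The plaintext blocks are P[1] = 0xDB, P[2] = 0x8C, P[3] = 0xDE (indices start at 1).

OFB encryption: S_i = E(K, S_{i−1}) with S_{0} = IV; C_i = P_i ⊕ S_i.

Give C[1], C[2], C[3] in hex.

C[1] = 0xFF, C[2] = 0x9A, C[3] = 0x36

C[1]: S = E(K, 0x2A) = 0x24; 0xDB ⊕ 0x24 = 0xFF.
C[2]: S = E(K, 0x24) = 0x16; 0x8C ⊕ 0x16 = 0x9A.
C[3]: S = E(K, 0x16) = 0xE8; 0xDE ⊕ 0xE8 = 0x36.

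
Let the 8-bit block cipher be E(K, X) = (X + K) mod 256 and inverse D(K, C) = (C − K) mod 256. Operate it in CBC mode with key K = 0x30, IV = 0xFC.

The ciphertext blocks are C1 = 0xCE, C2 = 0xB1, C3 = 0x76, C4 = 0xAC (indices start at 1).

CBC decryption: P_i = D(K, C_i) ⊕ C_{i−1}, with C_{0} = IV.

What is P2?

P2 = 0x4F

P2: D(K, 0xB1) = 0x81; 0x81 ⊕ 0xCE = 0x4F.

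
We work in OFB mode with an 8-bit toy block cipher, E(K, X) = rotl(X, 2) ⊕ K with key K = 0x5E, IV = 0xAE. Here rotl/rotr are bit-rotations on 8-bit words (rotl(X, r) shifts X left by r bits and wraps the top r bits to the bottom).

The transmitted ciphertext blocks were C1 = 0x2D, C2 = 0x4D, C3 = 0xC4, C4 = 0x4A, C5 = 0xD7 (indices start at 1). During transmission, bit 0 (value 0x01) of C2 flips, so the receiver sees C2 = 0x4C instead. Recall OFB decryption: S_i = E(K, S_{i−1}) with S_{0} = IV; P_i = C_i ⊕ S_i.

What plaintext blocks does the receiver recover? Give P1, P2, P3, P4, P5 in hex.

Only C2 changed, to 0x4C. In OFB, a change in C_i flips the same bit in P_i only; the keystream is unaffected. Decrypting the received ciphertext:
P1: S = E(K, 0xAE) = 0xE4; 0x2D ⊕ 0xE4 = 0xC9.
P2: S = E(K, 0xE4) = 0xCD; 0x4C ⊕ 0xCD = 0x81.
P3: S = E(K, 0xCD) = 0x69; 0xC4 ⊕ 0x69 = 0xAD.
P4: S = E(K, 0x69) = 0xFB; 0x4A ⊕ 0xFB = 0xB1.
P5: S = E(K, 0xFB) = 0xB1; 0xD7 ⊕ 0xB1 = 0x66.
Blocks that differ from the original plaintext: P2.

P1 = 0xC9, P2 = 0x81, P3 = 0xAD, P4 = 0xB1, P5 = 0x66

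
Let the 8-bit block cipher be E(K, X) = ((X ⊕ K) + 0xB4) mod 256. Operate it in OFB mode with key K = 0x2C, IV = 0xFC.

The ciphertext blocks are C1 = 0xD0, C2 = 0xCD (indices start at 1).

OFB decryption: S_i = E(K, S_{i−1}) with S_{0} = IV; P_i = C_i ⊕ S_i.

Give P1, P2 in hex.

P1 = 0x54, P2 = 0x91

P1: S = E(K, 0xFC) = 0x84; 0xD0 ⊕ 0x84 = 0x54.
P2: S = E(K, 0x84) = 0x5C; 0xCD ⊕ 0x5C = 0x91.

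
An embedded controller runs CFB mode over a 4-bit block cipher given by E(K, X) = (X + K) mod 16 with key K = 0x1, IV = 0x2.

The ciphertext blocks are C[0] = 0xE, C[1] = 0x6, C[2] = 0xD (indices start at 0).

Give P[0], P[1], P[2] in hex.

CFB decryption: P_i = C_i ⊕ E(K, C_{i−1}), with C_{−1} = IV.
P[0]: E(K, 0x2) = 0x3; 0xE ⊕ 0x3 = 0xD.
P[1]: E(K, 0xE) = 0xF; 0x6 ⊕ 0xF = 0x9.
P[2]: E(K, 0x6) = 0x7; 0xD ⊕ 0x7 = 0xA.

P[0] = 0xD, P[1] = 0x9, P[2] = 0xA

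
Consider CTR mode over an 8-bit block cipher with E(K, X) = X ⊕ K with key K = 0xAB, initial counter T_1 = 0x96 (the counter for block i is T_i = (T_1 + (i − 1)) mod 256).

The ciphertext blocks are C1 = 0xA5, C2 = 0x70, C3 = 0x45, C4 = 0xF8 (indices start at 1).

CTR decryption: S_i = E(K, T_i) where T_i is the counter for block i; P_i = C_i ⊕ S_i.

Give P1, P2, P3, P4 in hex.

P1: T = 0x96, S = E(K, T) = 0x3D; 0xA5 ⊕ 0x3D = 0x98.
P2: T = 0x97, S = E(K, T) = 0x3C; 0x70 ⊕ 0x3C = 0x4C.
P3: T = 0x98, S = E(K, T) = 0x33; 0x45 ⊕ 0x33 = 0x76.
P4: T = 0x99, S = E(K, T) = 0x32; 0xF8 ⊕ 0x32 = 0xCA.

P1 = 0x98, P2 = 0x4C, P3 = 0x76, P4 = 0xCA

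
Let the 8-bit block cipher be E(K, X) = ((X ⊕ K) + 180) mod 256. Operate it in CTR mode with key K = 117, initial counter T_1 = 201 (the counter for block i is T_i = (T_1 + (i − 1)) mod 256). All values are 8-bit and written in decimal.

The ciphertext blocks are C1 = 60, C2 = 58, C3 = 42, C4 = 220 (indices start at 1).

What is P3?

P3 = 88

CTR decryption: S_i = E(K, T_i) where T_i is the counter for block i; P_i = C_i ⊕ S_i.
P3: T = 203, S = E(K, T) = 114; 42 ⊕ 114 = 88.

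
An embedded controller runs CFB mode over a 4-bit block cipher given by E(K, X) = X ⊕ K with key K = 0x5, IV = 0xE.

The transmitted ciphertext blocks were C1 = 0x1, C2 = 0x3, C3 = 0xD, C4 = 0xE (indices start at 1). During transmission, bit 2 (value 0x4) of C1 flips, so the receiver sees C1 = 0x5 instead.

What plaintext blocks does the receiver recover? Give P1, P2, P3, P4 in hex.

P1 = 0xE, P2 = 0x3, P3 = 0xB, P4 = 0x6

CFB decryption: P_i = C_i ⊕ E(K, C_{i−1}), with C_{0} = IV.
Only C1 changed, to 0x5. In CFB, a change in C_i flips the same bit in P_i and garbles P_{i+1}. Decrypting the received ciphertext:
P1: E(K, 0xE) = 0xB; 0x5 ⊕ 0xB = 0xE.
P2: E(K, 0x5) = 0x0; 0x3 ⊕ 0x0 = 0x3.
P3: E(K, 0x3) = 0x6; 0xD ⊕ 0x6 = 0xB.
P4: E(K, 0xD) = 0x8; 0xE ⊕ 0x8 = 0x6.
Blocks that differ from the original plaintext: P1, P2.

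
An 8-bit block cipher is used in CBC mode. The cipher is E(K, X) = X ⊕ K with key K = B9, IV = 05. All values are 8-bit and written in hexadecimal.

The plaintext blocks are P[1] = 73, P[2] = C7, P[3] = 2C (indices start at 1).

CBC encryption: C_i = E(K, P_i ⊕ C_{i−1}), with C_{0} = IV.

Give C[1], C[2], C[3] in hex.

C[1]: P[1] ⊕ 05 = 76; E(K, 76) = CF.
C[2]: P[2] ⊕ CF = 08; E(K, 08) = B1.
C[3]: P[3] ⊕ B1 = 9D; E(K, 9D) = 24.

C[1] = CF, C[2] = B1, C[3] = 24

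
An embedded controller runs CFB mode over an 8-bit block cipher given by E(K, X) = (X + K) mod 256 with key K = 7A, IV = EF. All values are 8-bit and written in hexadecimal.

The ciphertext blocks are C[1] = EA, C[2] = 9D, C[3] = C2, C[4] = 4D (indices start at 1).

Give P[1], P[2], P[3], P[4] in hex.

P[1] = 83, P[2] = F9, P[3] = D5, P[4] = 71

CFB decryption: P_i = C_i ⊕ E(K, C_{i−1}), with C_{0} = IV.
P[1]: E(K, EF) = 69; EA ⊕ 69 = 83.
P[2]: E(K, EA) = 64; 9D ⊕ 64 = F9.
P[3]: E(K, 9D) = 17; C2 ⊕ 17 = D5.
P[4]: E(K, C2) = 3C; 4D ⊕ 3C = 71.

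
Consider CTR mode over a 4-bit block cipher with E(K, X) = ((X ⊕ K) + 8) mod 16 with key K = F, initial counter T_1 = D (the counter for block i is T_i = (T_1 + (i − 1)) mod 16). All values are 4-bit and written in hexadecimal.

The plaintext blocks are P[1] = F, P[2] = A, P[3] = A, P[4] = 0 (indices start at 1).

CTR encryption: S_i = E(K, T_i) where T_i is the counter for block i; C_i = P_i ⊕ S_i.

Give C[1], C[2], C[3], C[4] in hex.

C[1] = 5, C[2] = 3, C[3] = 2, C[4] = 7

C[1]: T = D, S = E(K, T) = A; F ⊕ A = 5.
C[2]: T = E, S = E(K, T) = 9; A ⊕ 9 = 3.
C[3]: T = F, S = E(K, T) = 8; A ⊕ 8 = 2.
C[4]: T = 0, S = E(K, T) = 7; 0 ⊕ 7 = 7.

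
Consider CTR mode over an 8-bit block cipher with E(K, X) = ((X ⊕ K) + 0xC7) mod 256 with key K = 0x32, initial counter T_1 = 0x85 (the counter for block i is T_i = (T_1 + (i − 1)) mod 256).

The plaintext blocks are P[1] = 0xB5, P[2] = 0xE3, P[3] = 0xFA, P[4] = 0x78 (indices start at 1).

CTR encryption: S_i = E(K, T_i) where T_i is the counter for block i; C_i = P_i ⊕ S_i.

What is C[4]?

C[4] = 0xF9

C[1]: T = 0x85, S = E(K, T) = 0x7E; 0xB5 ⊕ 0x7E = 0xCB.
C[2]: T = 0x86, S = E(K, T) = 0x7B; 0xE3 ⊕ 0x7B = 0x98.
C[3]: T = 0x87, S = E(K, T) = 0x7C; 0xFA ⊕ 0x7C = 0x86.
C[4]: T = 0x88, S = E(K, T) = 0x81; 0x78 ⊕ 0x81 = 0xF9.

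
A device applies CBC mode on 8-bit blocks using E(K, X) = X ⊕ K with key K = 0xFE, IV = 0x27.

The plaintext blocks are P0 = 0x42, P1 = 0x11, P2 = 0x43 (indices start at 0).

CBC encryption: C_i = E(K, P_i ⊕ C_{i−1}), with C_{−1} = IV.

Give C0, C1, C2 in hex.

C0: P0 ⊕ 0x27 = 0x65; E(K, 0x65) = 0x9B.
C1: P1 ⊕ 0x9B = 0x8A; E(K, 0x8A) = 0x74.
C2: P2 ⊕ 0x74 = 0x37; E(K, 0x37) = 0xC9.

C0 = 0x9B, C1 = 0x74, C2 = 0xC9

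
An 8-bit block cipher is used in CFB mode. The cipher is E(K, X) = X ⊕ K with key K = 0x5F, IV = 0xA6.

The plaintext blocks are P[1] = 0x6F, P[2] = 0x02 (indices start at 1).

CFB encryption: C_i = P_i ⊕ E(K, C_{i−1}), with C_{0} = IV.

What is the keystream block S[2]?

C[1]: E(K, 0xA6) = 0xF9; 0x6F ⊕ 0xF9 = 0x96.
C[2]: E(K, 0x96) = 0xC9; 0x02 ⊕ 0xC9 = 0xCB.
So S[2] = 0xC9.

0xC9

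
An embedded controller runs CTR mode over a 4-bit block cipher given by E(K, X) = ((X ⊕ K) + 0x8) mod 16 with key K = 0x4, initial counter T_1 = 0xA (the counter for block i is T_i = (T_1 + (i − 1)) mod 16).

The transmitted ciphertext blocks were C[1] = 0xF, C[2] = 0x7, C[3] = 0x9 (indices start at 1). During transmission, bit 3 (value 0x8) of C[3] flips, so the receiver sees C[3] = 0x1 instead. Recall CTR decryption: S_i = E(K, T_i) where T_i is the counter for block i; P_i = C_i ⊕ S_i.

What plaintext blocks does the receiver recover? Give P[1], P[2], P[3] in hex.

Only C[3] changed, to 0x1. In CTR, a change in C_i flips the same bit in P_i only; the keystream is unaffected. Decrypting the received ciphertext:
P[1]: T = 0xA, S = E(K, T) = 0x6; 0xF ⊕ 0x6 = 0x9.
P[2]: T = 0xB, S = E(K, T) = 0x7; 0x7 ⊕ 0x7 = 0x0.
P[3]: T = 0xC, S = E(K, T) = 0x0; 0x1 ⊕ 0x0 = 0x1.
Blocks that differ from the original plaintext: P[3].

P[1] = 0x9, P[2] = 0x0, P[3] = 0x1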